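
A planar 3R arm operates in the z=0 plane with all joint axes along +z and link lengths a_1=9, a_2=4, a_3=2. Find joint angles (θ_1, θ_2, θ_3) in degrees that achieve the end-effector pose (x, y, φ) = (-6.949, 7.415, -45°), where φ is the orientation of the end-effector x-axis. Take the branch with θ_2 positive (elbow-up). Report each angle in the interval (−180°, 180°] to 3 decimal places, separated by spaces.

wrist centre = target − a_3·(cos φ, sin φ) = (-8.3632, 8.8292)
cos θ_2 = (147.8984−9²−4²)/(2·9·4) = 0.7069; θ_2 = 45.0150° (elbow-up)
β = atan2(8.8292,-8.3632) = 133.4474°; ψ = atan2(2.8292,11.8277) = 13.4523°
θ_1 = β − ψ = 119.9951°
θ_3 = φ − θ_1 − θ_2 = 149.9899° (wrapped to (-180°,180°])

119.995 45.015 149.990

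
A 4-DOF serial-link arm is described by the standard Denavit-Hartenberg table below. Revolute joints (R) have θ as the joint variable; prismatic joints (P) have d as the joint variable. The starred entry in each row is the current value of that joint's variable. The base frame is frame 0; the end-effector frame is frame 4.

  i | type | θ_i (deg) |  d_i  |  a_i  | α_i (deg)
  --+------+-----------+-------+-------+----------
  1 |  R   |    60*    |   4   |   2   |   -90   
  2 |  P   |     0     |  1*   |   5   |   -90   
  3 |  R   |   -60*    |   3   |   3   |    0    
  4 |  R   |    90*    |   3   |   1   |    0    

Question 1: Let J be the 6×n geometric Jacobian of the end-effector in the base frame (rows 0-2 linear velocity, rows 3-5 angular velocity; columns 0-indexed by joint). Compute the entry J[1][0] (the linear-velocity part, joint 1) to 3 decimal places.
2.000

axis z_0 = ẑ; lever o_n−o_0 = (2.0000,9.6603,-2.0000)
cross product → J_v[:, 0] = (-9.6603,2.0000,0.0000)
J_ω[:, 0] = z_0
entry J[1][0] = 2.0000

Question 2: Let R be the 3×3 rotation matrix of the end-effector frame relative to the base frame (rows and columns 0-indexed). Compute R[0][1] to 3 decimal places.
0.500

End-effector y-axis (col 1 of R) = (0.5000,-0.8660,-0.0000)
R[0][1] = 0.5000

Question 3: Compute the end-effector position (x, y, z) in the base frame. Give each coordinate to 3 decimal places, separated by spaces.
2.000 9.660 -2.000

after link 1: o_1 = (1.0000, 1.7321, 4.0000)
after link 2: o_2 = (2.6340, 6.5622, 4.0000)
after link 3: o_3 = (1.1340, 9.1603, 1.0000)
after link 4: o_4 = (2.0000, 9.6603, -2.0000)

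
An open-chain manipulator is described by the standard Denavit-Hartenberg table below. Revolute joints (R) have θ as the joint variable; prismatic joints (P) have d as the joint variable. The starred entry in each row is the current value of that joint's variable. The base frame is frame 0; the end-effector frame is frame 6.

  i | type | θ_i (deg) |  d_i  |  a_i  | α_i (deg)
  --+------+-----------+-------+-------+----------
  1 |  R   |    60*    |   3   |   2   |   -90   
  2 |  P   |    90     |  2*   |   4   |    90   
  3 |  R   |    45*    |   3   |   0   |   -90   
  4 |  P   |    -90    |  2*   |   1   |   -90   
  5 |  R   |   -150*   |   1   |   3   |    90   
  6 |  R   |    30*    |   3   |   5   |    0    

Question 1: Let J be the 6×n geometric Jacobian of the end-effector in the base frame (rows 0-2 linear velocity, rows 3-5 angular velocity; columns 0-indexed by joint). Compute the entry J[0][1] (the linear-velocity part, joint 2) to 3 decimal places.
prismatic axis z_1 = (-0.8660,0.5000,0.0000)
J_v[:, 1] = z_1; J_ω[:, 1] = (0,0,0)
entry J[0][1] = -0.8660

-0.866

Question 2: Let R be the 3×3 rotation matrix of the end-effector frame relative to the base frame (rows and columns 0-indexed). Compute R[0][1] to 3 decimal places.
-0.161

End-effector y-axis (col 1 of R) = (-0.1607,0.5928,-0.7891)
R[0][1] = -0.1607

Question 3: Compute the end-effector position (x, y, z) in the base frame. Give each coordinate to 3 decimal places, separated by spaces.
after link 1: o_1 = (1.0000, 1.7321, 3.0000)
after link 2: o_2 = (-0.7321, 2.7321, -1.0000)
after link 3: o_3 = (0.7679, 5.3301, -1.0000)
after link 4: o_4 = (0.0432, 6.9033, 0.4142)
after link 5: o_5 = (-2.7868, 5.5371, 0.7678)
after link 6: o_6 = (-6.6775, 1.7213, -1.3062)

-6.678 1.721 -1.306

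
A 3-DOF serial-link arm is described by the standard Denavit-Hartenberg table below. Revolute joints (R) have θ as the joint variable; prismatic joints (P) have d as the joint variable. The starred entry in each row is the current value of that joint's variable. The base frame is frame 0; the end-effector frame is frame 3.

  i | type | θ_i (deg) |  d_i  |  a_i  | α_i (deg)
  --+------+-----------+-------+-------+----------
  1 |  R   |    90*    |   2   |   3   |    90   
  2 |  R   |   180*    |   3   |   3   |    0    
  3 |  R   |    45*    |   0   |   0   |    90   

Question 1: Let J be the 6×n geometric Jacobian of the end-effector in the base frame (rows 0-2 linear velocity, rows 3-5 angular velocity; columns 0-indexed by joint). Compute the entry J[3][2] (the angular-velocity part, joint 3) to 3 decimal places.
axis z_2 = (1.0000,-0.0000,0.0000); lever o_n−o_2 = (0.0000,0.0000,0.0000)
cross product → J_v[:, 2] = (-0.0000,0.0000,0.0000)
J_ω[:, 2] = z_2
entry J[3][2] = 1.0000

1.000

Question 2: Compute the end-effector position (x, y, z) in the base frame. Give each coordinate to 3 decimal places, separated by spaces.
3.000 -0.000 2.000

after link 1: o_1 = (0.0000, 3.0000, 2.0000)
after link 2: o_2 = (3.0000, -0.0000, 2.0000)
after link 3: o_3 = (3.0000, -0.0000, 2.0000)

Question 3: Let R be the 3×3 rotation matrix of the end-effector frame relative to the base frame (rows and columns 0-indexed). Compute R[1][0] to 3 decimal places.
End-effector x-axis (col 0 of R) = (-0.0000,-0.7071,-0.7071)
R[1][0] = -0.7071

-0.707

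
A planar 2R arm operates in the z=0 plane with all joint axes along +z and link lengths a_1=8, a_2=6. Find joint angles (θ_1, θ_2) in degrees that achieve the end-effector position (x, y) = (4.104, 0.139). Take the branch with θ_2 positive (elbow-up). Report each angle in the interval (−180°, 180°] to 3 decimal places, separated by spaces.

cos θ_2 = (16.8621−8²−6²)/(2·8·6) = -0.8660; θ_2 = 149.9993° (elbow-up)
β = atan2(0.1390,4.1040) = 1.9398°; ψ = atan2(3.0001,2.8039) = 46.9359°
θ_1 = β − ψ = -44.9961°

-44.996 149.999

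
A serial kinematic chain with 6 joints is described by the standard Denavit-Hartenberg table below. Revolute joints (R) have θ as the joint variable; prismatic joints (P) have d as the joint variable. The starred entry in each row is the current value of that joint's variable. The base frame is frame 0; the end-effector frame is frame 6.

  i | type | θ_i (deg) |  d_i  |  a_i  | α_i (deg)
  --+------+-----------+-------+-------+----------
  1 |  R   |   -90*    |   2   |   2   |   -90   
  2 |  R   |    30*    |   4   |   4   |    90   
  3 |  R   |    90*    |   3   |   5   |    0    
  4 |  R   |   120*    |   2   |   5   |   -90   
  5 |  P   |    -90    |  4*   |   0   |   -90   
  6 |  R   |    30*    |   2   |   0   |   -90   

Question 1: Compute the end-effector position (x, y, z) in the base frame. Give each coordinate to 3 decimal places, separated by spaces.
2.036 -4.446 6.361

after link 1: o_1 = (0.0000, -2.0000, 2.0000)
after link 2: o_2 = (4.0000, -5.4641, 0.0000)
after link 3: o_3 = (9.0000, -6.9641, 2.5981)
after link 4: o_4 = (6.5000, -4.2141, 6.4952)
after link 5: o_5 = (3.0359, -5.9462, 5.4952)
after link 6: o_6 = (2.0359, -4.4462, 6.3612)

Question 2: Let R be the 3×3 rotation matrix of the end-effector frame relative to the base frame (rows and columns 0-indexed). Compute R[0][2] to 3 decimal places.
End-effector z-axis (col 2 of R) = (0.7500,0.6250,-0.2165)
R[0][2] = 0.7500

0.750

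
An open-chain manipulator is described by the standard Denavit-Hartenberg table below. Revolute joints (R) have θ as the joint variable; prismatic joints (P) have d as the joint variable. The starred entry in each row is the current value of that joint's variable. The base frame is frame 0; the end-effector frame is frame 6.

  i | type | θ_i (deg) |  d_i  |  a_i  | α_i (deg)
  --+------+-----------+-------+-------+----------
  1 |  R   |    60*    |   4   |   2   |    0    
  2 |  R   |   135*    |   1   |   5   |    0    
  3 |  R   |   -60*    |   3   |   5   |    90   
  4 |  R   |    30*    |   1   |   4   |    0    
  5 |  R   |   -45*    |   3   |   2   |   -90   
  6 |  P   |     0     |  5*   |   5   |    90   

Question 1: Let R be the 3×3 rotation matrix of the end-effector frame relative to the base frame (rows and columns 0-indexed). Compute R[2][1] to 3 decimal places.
End-effector y-axis (col 1 of R) = (-0.1830,0.1830,0.9659)
R[2][1] = 0.9659

0.966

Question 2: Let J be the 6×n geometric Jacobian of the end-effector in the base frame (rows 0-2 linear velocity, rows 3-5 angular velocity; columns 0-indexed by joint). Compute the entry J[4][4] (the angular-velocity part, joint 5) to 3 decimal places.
axis z_4 = (0.7071,0.7071,0.0000); lever o_n−o_4 = (-3.5748,7.8175,3.0179)
cross product → J_v[:, 4] = (2.1340,-2.1340,8.0556)
J_ω[:, 4] = z_4
entry J[4][4] = 0.7071

0.707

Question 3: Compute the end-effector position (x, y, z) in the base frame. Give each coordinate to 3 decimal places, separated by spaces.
after link 1: o_1 = (1.0000, 1.7321, 4.0000)
after link 2: o_2 = (-3.8296, 0.4380, 5.0000)
after link 3: o_3 = (-7.3652, 3.9735, 8.0000)
after link 4: o_4 = (-9.1075, 7.1301, 10.0000)
after link 5: o_5 = (-8.3523, 10.6174, 9.4824)
after link 6: o_6 = (-12.6824, 14.9476, 13.0179)

-12.682 14.948 13.018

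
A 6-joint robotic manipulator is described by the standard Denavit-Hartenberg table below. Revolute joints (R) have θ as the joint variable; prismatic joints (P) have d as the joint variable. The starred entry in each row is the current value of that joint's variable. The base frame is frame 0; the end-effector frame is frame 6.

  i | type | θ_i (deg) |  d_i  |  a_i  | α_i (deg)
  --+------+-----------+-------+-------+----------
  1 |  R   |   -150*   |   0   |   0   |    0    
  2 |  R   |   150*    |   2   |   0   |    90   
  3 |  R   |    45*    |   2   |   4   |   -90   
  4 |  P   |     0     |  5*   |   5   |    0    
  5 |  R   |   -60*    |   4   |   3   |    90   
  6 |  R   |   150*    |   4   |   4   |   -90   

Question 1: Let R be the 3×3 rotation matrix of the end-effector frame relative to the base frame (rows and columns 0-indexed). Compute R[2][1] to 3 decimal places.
End-effector y-axis (col 1 of R) = (0.6124,0.5000,0.6124)
R[2][1] = 0.6124

0.612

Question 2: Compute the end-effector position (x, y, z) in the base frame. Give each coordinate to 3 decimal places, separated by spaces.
after link 1: o_1 = (0.0000, 0.0000, 0.0000)
after link 2: o_2 = (0.0000, 0.0000, 2.0000)
after link 3: o_3 = (2.8284, -2.0000, 4.8284)
after link 4: o_4 = (2.8284, -2.0000, 11.8995)
after link 5: o_5 = (1.0607, -4.5981, 15.7886)
after link 6: o_6 = (-4.0278, -3.5981, 13.5286)

-4.028 -3.598 13.529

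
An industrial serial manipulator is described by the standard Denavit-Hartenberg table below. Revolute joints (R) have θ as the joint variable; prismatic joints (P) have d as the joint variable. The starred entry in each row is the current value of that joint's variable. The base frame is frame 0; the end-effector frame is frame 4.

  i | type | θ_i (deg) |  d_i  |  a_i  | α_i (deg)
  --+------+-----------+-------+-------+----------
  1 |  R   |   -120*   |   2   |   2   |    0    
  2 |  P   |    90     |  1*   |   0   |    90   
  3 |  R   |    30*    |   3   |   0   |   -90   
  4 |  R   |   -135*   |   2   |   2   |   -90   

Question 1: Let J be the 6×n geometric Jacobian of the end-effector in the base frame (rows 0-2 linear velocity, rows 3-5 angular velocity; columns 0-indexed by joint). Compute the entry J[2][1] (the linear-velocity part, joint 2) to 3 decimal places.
1.000

prismatic axis z_1 = (0.0000,0.0000,1.0000)
J_v[:, 1] = z_1; J_ω[:, 1] = (0,0,0)
entry J[2][1] = 1.0000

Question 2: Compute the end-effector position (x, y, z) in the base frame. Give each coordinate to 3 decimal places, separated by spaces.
-5.134 -4.442 4.025

after link 1: o_1 = (-1.0000, -1.7321, 2.0000)
after link 2: o_2 = (-1.0000, -1.7321, 3.0000)
after link 3: o_3 = (-2.5000, -4.3301, 3.0000)
after link 4: o_4 = (-5.1338, -4.4425, 4.0249)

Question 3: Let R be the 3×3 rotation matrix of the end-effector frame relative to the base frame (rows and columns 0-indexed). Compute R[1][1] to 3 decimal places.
End-effector y-axis (col 1 of R) = (0.4330,-0.2500,-0.8660)
R[1][1] = -0.2500

-0.250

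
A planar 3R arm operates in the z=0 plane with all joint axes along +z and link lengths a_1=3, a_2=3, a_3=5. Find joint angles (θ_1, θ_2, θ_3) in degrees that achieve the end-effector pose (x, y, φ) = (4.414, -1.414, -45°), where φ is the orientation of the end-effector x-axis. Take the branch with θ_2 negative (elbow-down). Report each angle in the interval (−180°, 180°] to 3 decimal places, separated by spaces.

wrist centre = target − a_3·(cos φ, sin φ) = (0.8785, 2.1215)
cos θ_2 = (5.2726−3²−3²)/(2·3·3) = -0.7071; θ_2 = -134.9976° (elbow-down)
β = atan2(2.1215,0.8785) = 67.5070°; ψ = atan2(-2.1214,0.8788) = -67.4988°
θ_1 = β − ψ = 135.0058°
θ_3 = φ − θ_1 − θ_2 = -45.0082° (wrapped to (-180°,180°])

135.006 -134.998 -45.008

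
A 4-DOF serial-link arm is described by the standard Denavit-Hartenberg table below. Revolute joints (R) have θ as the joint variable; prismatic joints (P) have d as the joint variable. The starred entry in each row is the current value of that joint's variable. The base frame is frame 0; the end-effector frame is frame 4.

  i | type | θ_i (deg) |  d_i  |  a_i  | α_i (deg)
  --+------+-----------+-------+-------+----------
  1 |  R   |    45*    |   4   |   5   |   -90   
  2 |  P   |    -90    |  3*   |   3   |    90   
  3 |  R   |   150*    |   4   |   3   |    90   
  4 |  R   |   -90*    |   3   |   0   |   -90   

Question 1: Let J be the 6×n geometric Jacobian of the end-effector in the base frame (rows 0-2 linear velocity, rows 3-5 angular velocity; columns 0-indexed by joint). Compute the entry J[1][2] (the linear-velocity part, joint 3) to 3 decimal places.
axis z_2 = (-0.7071,-0.7071,0.0000); lever o_n−o_2 = (-5.7262,0.0694,-1.0981)
cross product → J_v[:, 2] = (0.7765,-0.7765,-4.0981)
J_ω[:, 2] = z_2
entry J[1][2] = -0.7765

-0.776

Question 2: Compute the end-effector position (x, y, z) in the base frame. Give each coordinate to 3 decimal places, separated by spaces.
after link 1: o_1 = (3.5355, 3.5355, 4.0000)
after link 2: o_2 = (1.4142, 5.6569, 7.0000)
after link 3: o_3 = (-2.4749, 3.8891, 4.4019)
after link 4: o_4 = (-4.3120, 5.7262, 5.9019)

-4.312 5.726 5.902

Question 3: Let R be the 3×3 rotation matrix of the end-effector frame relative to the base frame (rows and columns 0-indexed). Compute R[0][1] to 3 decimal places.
End-effector y-axis (col 1 of R) = (0.6124,-0.6124,-0.5000)
R[0][1] = 0.6124

0.612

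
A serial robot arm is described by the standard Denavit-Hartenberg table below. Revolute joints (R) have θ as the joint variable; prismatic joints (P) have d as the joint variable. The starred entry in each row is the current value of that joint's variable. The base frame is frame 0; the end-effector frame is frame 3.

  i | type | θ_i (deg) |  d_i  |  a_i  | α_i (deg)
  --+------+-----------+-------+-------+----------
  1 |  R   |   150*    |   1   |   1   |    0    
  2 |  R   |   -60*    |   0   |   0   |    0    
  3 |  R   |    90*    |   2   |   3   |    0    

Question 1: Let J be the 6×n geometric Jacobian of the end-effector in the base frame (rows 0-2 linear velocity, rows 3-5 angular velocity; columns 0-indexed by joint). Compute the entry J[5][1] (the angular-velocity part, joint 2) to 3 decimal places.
1.000

axis z_1 = (0.0000,0.0000,1.0000); lever o_n−o_1 = (-3.0000,-0.0000,2.0000)
cross product → J_v[:, 1] = (0.0000,-3.0000,0.0000)
J_ω[:, 1] = z_1
entry J[5][1] = 1.0000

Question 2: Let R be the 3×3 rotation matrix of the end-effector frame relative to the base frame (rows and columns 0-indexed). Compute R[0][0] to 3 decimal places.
End-effector x-axis (col 0 of R) = (-1.0000,-0.0000,0.0000)
R[0][0] = -1.0000

-1.000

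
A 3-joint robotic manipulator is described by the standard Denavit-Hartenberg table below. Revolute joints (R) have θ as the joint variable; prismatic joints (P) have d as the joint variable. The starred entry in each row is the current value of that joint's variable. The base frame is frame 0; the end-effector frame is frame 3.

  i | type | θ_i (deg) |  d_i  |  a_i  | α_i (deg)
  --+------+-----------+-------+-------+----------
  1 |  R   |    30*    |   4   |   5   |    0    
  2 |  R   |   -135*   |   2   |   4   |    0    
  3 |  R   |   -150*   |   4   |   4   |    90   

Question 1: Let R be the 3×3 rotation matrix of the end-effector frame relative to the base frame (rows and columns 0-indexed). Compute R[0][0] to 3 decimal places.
End-effector x-axis (col 0 of R) = (-0.2588,0.9659,0.0000)
R[0][0] = -0.2588

-0.259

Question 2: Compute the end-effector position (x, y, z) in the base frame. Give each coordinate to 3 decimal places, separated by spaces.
after link 1: o_1 = (4.3301, 2.5000, 4.0000)
after link 2: o_2 = (3.2949, -1.3637, 6.0000)
after link 3: o_3 = (2.2596, 2.5000, 10.0000)

2.260 2.500 10.000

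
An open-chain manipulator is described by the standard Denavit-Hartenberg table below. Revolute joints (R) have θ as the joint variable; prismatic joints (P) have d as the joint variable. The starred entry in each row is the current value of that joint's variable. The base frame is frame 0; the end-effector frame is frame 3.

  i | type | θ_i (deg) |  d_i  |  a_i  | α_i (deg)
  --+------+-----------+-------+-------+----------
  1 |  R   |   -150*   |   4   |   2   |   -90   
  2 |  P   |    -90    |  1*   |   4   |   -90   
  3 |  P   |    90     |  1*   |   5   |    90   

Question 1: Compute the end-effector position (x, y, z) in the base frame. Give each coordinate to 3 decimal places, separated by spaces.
-4.598 1.964 8.000

after link 1: o_1 = (-1.7321, -1.0000, 4.0000)
after link 2: o_2 = (-1.2321, -1.8660, 8.0000)
after link 3: o_3 = (-4.5981, 1.9641, 8.0000)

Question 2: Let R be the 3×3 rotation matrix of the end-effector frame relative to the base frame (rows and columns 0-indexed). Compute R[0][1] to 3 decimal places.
-0.866

End-effector y-axis (col 1 of R) = (-0.8660,-0.5000,-0.0000)
R[0][1] = -0.8660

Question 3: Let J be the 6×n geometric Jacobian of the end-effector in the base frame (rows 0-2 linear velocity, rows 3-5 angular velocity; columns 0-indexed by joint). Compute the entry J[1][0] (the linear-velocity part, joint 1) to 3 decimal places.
axis z_0 = ẑ; lever o_n−o_0 = (-4.5981,1.9641,8.0000)
cross product → J_v[:, 0] = (-1.9641,-4.5981,0.0000)
J_ω[:, 0] = z_0
entry J[1][0] = -4.5981

-4.598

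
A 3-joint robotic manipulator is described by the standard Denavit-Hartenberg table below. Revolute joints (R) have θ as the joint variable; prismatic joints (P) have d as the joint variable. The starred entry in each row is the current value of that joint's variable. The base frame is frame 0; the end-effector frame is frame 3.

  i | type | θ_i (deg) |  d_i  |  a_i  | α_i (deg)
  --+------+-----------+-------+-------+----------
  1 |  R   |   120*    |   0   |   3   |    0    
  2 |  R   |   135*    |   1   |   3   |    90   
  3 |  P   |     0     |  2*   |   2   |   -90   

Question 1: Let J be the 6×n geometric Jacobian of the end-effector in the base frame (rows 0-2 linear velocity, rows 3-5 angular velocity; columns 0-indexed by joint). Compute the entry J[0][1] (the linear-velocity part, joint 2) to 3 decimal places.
4.312

axis z_1 = (0.0000,0.0000,1.0000); lever o_n−o_1 = (-3.2259,-4.3120,1.0000)
cross product → J_v[:, 1] = (4.3120,-3.2259,0.0000)
J_ω[:, 1] = z_1
entry J[0][1] = 4.3120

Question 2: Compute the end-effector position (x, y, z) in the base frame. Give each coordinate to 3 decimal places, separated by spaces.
-4.726 -1.714 1.000

after link 1: o_1 = (-1.5000, 2.5981, 0.0000)
after link 2: o_2 = (-2.2765, -0.2997, 1.0000)
after link 3: o_3 = (-4.7259, -1.7139, 1.0000)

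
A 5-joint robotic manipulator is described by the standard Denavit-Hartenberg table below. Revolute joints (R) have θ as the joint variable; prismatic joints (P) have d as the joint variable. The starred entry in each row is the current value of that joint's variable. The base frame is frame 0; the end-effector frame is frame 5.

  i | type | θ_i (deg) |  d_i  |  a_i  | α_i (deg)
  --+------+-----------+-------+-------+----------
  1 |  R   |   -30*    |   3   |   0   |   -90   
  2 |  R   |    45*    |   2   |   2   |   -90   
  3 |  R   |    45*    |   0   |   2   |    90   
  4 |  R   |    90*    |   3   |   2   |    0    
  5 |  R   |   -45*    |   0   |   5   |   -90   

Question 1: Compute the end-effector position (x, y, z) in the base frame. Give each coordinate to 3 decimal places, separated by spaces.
1.634 -0.705 -6.596

after link 1: o_1 = (0.0000, 0.0000, 3.0000)
after link 2: o_2 = (2.2247, 1.0249, 1.5858)
after link 3: o_3 = (2.3837, -0.6998, 0.5858)
after link 4: o_4 = (3.5186, 1.0944, -2.3284)
after link 5: o_5 = (1.6345, -0.7045, -6.5962)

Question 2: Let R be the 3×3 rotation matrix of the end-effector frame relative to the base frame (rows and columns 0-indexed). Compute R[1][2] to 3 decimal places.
0.860

End-effector z-axis (col 2 of R) = (-0.4892,0.8598,-0.1464)
R[1][2] = 0.8598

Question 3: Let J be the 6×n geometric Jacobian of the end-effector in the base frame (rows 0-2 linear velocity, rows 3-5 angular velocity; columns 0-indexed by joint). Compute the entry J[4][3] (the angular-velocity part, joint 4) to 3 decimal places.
axis z_3 = (0.7866,0.3624,-0.5000); lever o_n−o_3 = (-0.7492,-0.0047,-7.1820)
cross product → J_v[:, 3] = (-2.6049,6.0237,0.2678)
J_ω[:, 3] = z_3
entry J[4][3] = 0.3624

0.362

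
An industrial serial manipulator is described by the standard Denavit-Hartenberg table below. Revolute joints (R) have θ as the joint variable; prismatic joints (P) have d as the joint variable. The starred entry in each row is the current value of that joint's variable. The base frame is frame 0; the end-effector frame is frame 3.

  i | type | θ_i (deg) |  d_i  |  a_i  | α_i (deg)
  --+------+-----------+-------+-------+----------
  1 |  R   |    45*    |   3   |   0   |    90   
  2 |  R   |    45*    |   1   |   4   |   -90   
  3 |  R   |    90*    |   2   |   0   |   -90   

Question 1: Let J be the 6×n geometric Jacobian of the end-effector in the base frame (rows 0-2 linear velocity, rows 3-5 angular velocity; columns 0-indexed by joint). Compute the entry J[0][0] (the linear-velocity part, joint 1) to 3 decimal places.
-0.293

axis z_0 = ẑ; lever o_n−o_0 = (1.7071,0.2929,7.2426)
cross product → J_v[:, 0] = (-0.2929,1.7071,0.0000)
J_ω[:, 0] = z_0
entry J[0][0] = -0.2929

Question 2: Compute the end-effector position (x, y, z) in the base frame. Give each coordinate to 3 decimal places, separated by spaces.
after link 1: o_1 = (0.0000, 0.0000, 3.0000)
after link 2: o_2 = (2.7071, 1.2929, 5.8284)
after link 3: o_3 = (1.7071, 0.2929, 7.2426)

1.707 0.293 7.243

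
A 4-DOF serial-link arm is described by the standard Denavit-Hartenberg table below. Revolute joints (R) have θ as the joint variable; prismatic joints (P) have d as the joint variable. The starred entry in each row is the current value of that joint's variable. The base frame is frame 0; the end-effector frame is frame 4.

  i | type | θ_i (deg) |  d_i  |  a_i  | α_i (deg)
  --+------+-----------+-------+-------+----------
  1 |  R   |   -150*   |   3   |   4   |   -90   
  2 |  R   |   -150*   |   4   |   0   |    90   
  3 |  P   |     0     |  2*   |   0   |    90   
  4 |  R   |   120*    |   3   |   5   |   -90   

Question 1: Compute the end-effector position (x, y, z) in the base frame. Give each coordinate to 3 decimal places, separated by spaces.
after link 1: o_1 = (-3.4641, -2.0000, 3.0000)
after link 2: o_2 = (-1.4641, -5.4641, 3.0000)
after link 3: o_3 = (-0.5981, -4.9641, 1.2679)
after link 4: o_4 = (-2.0981, -2.3660, -3.7321)

-2.098 -2.366 -3.732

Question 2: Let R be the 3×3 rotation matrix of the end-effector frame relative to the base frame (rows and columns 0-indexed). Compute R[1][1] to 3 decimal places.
End-effector y-axis (col 1 of R) = (0.5000,-0.8660,0.0000)
R[1][1] = -0.8660

-0.866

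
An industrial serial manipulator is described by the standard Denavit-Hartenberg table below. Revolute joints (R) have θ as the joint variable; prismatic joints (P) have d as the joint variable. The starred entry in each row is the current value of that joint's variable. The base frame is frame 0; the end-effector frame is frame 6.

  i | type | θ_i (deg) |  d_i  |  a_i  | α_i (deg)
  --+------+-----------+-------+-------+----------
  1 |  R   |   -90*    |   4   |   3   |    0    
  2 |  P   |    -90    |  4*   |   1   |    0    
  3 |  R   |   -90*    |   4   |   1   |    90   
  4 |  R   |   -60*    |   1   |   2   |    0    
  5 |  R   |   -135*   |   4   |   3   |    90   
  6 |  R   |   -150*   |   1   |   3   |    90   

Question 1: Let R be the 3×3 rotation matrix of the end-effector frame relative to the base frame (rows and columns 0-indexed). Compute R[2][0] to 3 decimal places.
End-effector x-axis (col 0 of R) = (-0.5000,0.8365,-0.2241)
R[2][0] = -0.2241

-0.224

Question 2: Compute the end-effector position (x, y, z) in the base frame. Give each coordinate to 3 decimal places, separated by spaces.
after link 1: o_1 = (0.0000, -3.0000, 4.0000)
after link 2: o_2 = (-1.0000, -3.0000, 8.0000)
after link 3: o_3 = (-1.0000, -2.0000, 12.0000)
after link 4: o_4 = (-0.0000, -1.0000, 10.2679)
after link 5: o_5 = (4.0000, -3.8978, 11.0444)
after link 6: o_6 = (2.5000, -1.1294, 11.3379)

2.500 -1.129 11.338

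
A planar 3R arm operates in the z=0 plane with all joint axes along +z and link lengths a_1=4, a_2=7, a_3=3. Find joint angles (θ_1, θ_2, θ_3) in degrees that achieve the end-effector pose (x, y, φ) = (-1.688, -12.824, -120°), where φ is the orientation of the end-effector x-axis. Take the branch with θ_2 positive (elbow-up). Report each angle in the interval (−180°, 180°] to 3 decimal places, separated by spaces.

wrist centre = target − a_3·(cos φ, sin φ) = (-0.1880, -10.2259)
cos θ_2 = (104.6049−4²−7²)/(2·4·7) = 0.7072; θ_2 = 44.9900° (elbow-up)
β = atan2(-10.2259,-0.1880) = -91.0532°; ψ = atan2(4.9489,8.9506) = 28.9387°
θ_1 = β − ψ = -119.9919°
θ_3 = φ − θ_1 − θ_2 = -44.9981° (wrapped to (-180°,180°])

-119.992 44.990 -44.998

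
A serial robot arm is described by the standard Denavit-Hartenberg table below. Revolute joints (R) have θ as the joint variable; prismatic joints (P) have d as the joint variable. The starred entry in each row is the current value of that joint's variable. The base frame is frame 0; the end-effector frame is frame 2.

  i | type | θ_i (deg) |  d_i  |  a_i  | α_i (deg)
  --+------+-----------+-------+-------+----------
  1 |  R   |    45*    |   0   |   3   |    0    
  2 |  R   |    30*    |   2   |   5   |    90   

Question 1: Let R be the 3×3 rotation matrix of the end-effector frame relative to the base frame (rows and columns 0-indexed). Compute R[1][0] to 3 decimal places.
End-effector x-axis (col 0 of R) = (0.2588,0.9659,0.0000)
R[1][0] = 0.9659

0.966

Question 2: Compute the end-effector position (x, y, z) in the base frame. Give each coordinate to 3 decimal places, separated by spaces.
3.415 6.951 2.000

after link 1: o_1 = (2.1213, 2.1213, 0.0000)
after link 2: o_2 = (3.4154, 6.9509, 2.0000)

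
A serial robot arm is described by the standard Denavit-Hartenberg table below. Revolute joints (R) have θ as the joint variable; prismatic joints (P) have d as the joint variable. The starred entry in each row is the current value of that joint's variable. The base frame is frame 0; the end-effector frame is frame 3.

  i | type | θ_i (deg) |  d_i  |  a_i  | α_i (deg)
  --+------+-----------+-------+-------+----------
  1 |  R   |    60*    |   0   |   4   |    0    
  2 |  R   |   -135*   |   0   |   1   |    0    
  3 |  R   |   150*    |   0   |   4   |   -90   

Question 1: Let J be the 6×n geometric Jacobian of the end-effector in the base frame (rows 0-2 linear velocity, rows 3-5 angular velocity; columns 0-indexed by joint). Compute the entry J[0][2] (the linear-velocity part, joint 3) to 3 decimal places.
axis z_2 = (0.0000,0.0000,1.0000); lever o_n−o_2 = (1.0353,3.8637,0.0000)
cross product → J_v[:, 2] = (-3.8637,1.0353,0.0000)
J_ω[:, 2] = z_2
entry J[0][2] = -3.8637

-3.864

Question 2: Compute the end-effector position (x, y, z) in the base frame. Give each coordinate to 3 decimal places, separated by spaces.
after link 1: o_1 = (2.0000, 3.4641, 0.0000)
after link 2: o_2 = (2.2588, 2.4982, 0.0000)
after link 3: o_3 = (3.2941, 6.3619, 0.0000)

3.294 6.362 0.000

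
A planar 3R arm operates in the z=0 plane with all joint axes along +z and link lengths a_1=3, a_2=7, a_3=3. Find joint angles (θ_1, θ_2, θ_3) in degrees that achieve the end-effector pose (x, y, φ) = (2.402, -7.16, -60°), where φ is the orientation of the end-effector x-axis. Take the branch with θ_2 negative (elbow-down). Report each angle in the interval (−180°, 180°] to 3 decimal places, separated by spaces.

52.376 -150.006 37.630

wrist centre = target − a_3·(cos φ, sin φ) = (0.9020, -4.5619)
cos θ_2 = (21.6248−3²−7²)/(2·3·7) = -0.8661; θ_2 = -150.0059° (elbow-down)
β = atan2(-4.5619,0.9020) = -78.8155°; ψ = atan2(-3.4994,-3.0625) = -131.1914°
θ_1 = β − ψ = 52.3759°
θ_3 = φ − θ_1 − θ_2 = 37.6301° (wrapped to (-180°,180°])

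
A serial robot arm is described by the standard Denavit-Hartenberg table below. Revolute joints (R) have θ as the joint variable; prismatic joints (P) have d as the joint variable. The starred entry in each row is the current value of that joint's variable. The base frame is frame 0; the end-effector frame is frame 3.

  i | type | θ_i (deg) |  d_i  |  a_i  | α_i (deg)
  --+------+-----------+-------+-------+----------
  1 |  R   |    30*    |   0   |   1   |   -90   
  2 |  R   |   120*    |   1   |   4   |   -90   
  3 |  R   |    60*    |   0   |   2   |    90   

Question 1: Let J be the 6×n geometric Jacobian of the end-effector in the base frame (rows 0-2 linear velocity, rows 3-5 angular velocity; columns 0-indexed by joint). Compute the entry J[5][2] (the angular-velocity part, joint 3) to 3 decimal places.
axis z_2 = (-0.7500,-0.4330,0.5000); lever o_n−o_2 = (0.4330,-1.7500,-0.8660)
cross product → J_v[:, 2] = (1.2500,-0.4330,1.5000)
J_ω[:, 2] = z_2
entry J[5][2] = 0.5000

0.500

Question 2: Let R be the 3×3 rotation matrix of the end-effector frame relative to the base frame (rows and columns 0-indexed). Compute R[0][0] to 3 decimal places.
0.217

End-effector x-axis (col 0 of R) = (0.2165,-0.8750,-0.4330)
R[0][0] = 0.2165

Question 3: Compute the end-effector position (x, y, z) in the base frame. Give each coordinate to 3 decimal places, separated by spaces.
after link 1: o_1 = (0.8660, 0.5000, 0.0000)
after link 2: o_2 = (-1.3660, 0.3660, -3.4641)
after link 3: o_3 = (-0.9330, -1.3840, -4.3301)

-0.933 -1.384 -4.330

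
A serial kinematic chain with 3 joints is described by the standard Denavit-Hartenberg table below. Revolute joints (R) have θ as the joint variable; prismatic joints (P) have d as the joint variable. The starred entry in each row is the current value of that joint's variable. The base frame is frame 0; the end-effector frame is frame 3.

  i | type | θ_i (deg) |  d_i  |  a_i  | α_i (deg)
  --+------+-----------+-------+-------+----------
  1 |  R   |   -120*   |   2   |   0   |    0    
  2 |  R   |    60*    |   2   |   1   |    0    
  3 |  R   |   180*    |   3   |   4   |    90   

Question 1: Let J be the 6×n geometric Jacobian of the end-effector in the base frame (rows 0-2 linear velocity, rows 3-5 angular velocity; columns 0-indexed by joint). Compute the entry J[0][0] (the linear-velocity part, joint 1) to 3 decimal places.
axis z_0 = ẑ; lever o_n−o_0 = (-1.5000,2.5981,7.0000)
cross product → J_v[:, 0] = (-2.5981,-1.5000,0.0000)
J_ω[:, 0] = z_0
entry J[0][0] = -2.5981

-2.598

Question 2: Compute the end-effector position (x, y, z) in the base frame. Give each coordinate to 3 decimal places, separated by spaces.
-1.500 2.598 7.000

after link 1: o_1 = (0.0000, 0.0000, 2.0000)
after link 2: o_2 = (0.5000, -0.8660, 4.0000)
after link 3: o_3 = (-1.5000, 2.5981, 7.0000)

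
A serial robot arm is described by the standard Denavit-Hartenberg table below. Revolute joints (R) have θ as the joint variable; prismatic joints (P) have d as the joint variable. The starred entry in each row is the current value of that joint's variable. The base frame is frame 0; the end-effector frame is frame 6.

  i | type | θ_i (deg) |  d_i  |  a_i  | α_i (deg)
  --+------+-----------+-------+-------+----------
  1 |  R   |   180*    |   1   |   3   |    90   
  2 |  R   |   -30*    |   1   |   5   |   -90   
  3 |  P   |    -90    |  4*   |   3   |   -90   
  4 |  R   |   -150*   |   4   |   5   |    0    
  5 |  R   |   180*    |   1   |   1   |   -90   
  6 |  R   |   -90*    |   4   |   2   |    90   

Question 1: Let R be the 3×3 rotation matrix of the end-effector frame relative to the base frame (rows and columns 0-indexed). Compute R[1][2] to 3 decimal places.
-0.866

End-effector z-axis (col 2 of R) = (-0.2500,-0.8660,0.4330)
R[1][2] = -0.8660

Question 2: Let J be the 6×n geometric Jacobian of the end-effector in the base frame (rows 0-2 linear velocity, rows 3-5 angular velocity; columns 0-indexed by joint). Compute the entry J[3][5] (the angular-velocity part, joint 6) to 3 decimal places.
axis z_5 = (0.4330,-0.5000,-0.7500); lever o_n−o_5 = (0.0000,-2.0000,-4.0000)
cross product → J_v[:, 5] = (0.5000,1.7321,-0.8660)
J_ω[:, 5] = z_5
entry J[3][5] = 0.4330

0.433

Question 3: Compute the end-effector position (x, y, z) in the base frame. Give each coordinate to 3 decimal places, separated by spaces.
after link 1: o_1 = (-3.0000, 0.0000, 1.0000)
after link 2: o_2 = (-7.3301, 1.0000, -1.5000)
after link 3: o_3 = (-9.3301, 4.0000, 1.9641)
after link 4: o_4 = (-14.0442, -0.3301, 2.1292)
after link 5: o_5 = (-14.6603, 0.5359, 1.1962)
after link 6: o_6 = (-14.6603, -1.4641, -2.8038)

-14.660 -1.464 -2.804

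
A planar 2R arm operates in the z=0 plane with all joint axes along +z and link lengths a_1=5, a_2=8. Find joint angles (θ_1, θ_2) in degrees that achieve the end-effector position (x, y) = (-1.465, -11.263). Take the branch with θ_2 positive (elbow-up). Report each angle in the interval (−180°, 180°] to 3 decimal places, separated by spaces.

-134.999 59.999

cos θ_2 = (129.0014−5²−8²)/(2·5·8) = 0.5000; θ_2 = 59.9988° (elbow-up)
β = atan2(-11.2630,-1.4650) = -97.4110°; ψ = atan2(6.9281,9.0001) = 37.5883°
θ_1 = β − ψ = -134.9993°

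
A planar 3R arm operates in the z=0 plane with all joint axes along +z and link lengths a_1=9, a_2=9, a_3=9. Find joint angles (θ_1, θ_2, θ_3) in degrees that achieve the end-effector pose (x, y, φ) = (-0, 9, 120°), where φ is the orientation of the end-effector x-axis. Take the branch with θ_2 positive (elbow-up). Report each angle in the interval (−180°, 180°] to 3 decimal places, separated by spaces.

wrist centre = target − a_3·(cos φ, sin φ) = (4.5000, 1.2058)
cos θ_2 = (21.7039−9²−9²)/(2·9·9) = -0.8660; θ_2 = 150.0000° (elbow-up)
β = atan2(1.2058,4.5000) = 15.0000°; ψ = atan2(4.5000,1.2058) = 75.0000°
θ_1 = β − ψ = -60.0000°
θ_3 = φ − θ_1 − θ_2 = 30.0000° (wrapped to (-180°,180°])

-60.000 150.000 30.000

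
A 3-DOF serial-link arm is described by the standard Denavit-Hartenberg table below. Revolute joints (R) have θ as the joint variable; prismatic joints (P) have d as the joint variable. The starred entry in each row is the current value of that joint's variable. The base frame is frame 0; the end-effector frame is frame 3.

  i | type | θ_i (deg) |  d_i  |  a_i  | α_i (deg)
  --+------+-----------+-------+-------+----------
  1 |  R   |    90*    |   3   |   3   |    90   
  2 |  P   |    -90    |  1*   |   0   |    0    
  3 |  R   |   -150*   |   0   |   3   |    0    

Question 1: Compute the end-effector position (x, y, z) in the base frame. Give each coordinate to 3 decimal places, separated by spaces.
after link 1: o_1 = (0.0000, 3.0000, 3.0000)
after link 2: o_2 = (1.0000, 3.0000, 3.0000)
after link 3: o_3 = (1.0000, 1.5000, 5.5981)

1.000 1.500 5.598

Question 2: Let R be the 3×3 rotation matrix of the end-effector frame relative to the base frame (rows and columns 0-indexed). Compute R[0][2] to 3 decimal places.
1.000

End-effector z-axis (col 2 of R) = (1.0000,-0.0000,0.0000)
R[0][2] = 1.0000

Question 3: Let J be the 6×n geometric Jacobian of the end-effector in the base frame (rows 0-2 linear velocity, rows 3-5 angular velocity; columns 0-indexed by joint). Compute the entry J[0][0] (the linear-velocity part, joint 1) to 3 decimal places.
axis z_0 = ẑ; lever o_n−o_0 = (1.0000,1.5000,5.5981)
cross product → J_v[:, 0] = (-1.5000,1.0000,0.0000)
J_ω[:, 0] = z_0
entry J[0][0] = -1.5000

-1.500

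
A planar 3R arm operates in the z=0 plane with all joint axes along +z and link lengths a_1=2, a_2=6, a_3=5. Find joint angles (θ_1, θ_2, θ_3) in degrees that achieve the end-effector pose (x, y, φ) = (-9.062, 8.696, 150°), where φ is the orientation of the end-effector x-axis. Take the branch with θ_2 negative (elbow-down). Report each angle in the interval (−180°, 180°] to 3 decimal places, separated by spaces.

150.013 -30.017 30.004

wrist centre = target − a_3·(cos φ, sin φ) = (-4.7319, 6.1960)
cos θ_2 = (60.7810−2²−6²)/(2·2·6) = 0.8659; θ_2 = -30.0170° (elbow-down)
β = atan2(6.1960,-4.7319) = 127.3689°; ψ = atan2(-3.0015,7.1953) = -22.6438°
θ_1 = β − ψ = 150.0127°
θ_3 = φ − θ_1 − θ_2 = 30.0044° (wrapped to (-180°,180°])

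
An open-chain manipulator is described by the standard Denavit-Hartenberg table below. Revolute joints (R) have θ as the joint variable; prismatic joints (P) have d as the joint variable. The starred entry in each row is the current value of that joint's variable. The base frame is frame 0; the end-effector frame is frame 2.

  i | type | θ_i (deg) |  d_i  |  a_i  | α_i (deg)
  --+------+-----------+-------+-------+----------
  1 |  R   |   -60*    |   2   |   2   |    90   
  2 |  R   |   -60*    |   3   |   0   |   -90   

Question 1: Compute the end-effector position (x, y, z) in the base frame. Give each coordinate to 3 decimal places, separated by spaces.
-1.598 -3.232 2.000

after link 1: o_1 = (1.0000, -1.7321, 2.0000)
after link 2: o_2 = (-1.5981, -3.2321, 2.0000)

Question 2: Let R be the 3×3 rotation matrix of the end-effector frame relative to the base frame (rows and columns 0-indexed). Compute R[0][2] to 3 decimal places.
End-effector z-axis (col 2 of R) = (0.4330,-0.7500,0.5000)
R[0][2] = 0.4330

0.433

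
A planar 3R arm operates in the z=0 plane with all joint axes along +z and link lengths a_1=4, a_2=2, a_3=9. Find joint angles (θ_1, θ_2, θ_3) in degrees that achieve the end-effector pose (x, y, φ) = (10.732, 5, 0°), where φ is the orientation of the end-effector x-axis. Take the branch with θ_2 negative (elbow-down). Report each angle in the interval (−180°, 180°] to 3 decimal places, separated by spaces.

wrist centre = target − a_3·(cos φ, sin φ) = (1.7320, 5.0000)
cos θ_2 = (27.9998−4²−2²)/(2·4·2) = 0.5000; θ_2 = -60.0007° (elbow-down)
β = atan2(5.0000,1.7320) = 70.8939°; ψ = atan2(-1.7321,5.0000) = -19.1068°
θ_1 = β − ψ = 90.0007°
θ_3 = φ − θ_1 − θ_2 = -30.0000° (wrapped to (-180°,180°])

90.001 -60.001 -30.000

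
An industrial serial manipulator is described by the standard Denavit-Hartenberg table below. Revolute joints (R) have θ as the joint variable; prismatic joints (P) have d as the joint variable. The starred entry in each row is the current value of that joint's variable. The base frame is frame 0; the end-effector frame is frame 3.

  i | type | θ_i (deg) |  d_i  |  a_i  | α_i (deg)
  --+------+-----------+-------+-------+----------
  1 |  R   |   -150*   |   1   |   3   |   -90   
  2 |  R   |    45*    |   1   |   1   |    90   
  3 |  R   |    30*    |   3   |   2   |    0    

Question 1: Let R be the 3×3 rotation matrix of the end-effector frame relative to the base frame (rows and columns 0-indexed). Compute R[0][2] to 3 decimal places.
-0.612

End-effector z-axis (col 2 of R) = (-0.6124,-0.3536,0.7071)
R[0][2] = -0.6124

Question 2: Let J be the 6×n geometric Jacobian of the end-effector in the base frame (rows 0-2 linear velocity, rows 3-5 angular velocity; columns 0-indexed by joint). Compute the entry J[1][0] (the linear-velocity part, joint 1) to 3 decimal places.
-5.108

axis z_0 = ẑ; lever o_n−o_0 = (-5.1082,-5.2586,1.1895)
cross product → J_v[:, 0] = (5.2586,-5.1082,0.0000)
J_ω[:, 0] = z_0
entry J[1][0] = -5.1082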